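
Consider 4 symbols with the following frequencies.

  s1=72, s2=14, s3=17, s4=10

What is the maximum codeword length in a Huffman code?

Merge the two lowest-weight nodes at each step:
merge s4(10) and s2(14): 24
merge s3(17) and 24: 41
merge 41 and s1(72): 113
The rarest symbols sit at the bottom; the longest codeword is 3 bits.

3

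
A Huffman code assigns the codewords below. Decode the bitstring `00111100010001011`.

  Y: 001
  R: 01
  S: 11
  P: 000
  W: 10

YSWYPWS

Read left to right; each codeword is recognised as soon as it completes (prefix code):
  001→Y | 11→S | 10→W | 001→Y | 000→P | 10→W | 11→S
Decoded message: YSWYPWS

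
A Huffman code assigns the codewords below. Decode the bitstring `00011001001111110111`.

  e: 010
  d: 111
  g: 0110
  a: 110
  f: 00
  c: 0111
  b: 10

fgecdc

Read left to right; each codeword is recognised as soon as it completes (prefix code):
  00→f | 0110→g | 010→e | 0111→c | 111→d | 0111→c
Decoded message: fgecdc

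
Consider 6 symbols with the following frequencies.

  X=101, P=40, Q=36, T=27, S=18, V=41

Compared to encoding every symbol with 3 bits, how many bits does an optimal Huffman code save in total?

157

Fixed-length: 3 bits × 263 symbols = 789 bits.
Huffman merges:
combine S(18), T(27) → 45
combine Q(36), P(40) → 76
combine V(41), 45 → 86
combine 76, 86 → 162
combine X(101), 162 → 263
Huffman total = 45 + 76 + 86 + 162 + 263 = 632 bits.
Saving = 789 − 632 = 157 bits.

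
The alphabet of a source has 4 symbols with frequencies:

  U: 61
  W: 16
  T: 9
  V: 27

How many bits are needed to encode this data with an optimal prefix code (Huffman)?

190

Greedily combine the two least-frequent nodes:
T(9) + W(16) → 25
25 + V(27) → 52
52 + U(61) → 113
The encoded length is the sum of every internal node's weight: 25 + 52 + 113 = 190 bits.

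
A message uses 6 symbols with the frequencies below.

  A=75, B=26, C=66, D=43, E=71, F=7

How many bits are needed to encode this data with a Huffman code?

Build the Huffman tree bottom-up:
combine F(7), B(26) → 33
combine 33, D(43) → 76
combine C(66), E(71) → 137
combine A(75), 76 → 151
combine 137, 151 → 288
The encoded length is the sum of every internal node's weight: 33 + 76 + 137 + 151 + 288 = 685 bits.

685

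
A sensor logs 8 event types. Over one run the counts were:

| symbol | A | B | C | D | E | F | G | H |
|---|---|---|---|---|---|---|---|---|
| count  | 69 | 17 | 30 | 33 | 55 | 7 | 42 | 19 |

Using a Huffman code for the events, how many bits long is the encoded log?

759

Build the Huffman tree bottom-up:
F(7) + B(17) → 24
H(19) + 24 → 43
C(30) + D(33) → 63
G(42) + 43 → 85
E(55) + 63 → 118
A(69) + 85 → 154
118 + 154 → 272
The encoded length is the sum of every internal node's weight: 24 + 43 + 63 + 85 + 118 + 154 + 272 = 759 bits.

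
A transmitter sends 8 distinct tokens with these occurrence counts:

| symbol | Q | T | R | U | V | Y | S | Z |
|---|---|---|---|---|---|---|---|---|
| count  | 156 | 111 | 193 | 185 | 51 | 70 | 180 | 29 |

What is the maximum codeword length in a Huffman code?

5

Merge the two lowest-weight nodes at each step:
merge Z(29) and V(51): 80
merge Y(70) and 80: 150
merge T(111) and 150: 261
merge Q(156) and S(180): 336
merge U(185) and R(193): 378
merge 261 and 336: 597
merge 378 and 597: 975
Maximum depth reached is 5.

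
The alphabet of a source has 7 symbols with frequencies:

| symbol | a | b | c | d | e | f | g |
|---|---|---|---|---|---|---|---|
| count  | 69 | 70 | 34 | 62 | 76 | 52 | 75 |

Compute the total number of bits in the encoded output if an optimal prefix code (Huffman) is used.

1238

Greedily combine the two least-frequent nodes:
combine c(34), f(52) → 86
combine d(62), a(69) → 131
combine b(70), g(75) → 145
combine e(76), 86 → 162
combine 131, 145 → 276
combine 162, 276 → 438
The encoded length is the sum of every internal node's weight: 86 + 131 + 145 + 162 + 276 + 438 = 1238 bits.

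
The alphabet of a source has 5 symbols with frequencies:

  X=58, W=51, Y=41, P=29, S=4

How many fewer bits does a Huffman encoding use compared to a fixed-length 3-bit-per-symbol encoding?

Fixed-length: 3 bits × 183 symbols = 549 bits.
Huffman merges:
merge S(4) and P(29): 33
merge 33 and Y(41): 74
merge W(51) and X(58): 109
merge 74 and 109: 183
Huffman total = 33 + 74 + 109 + 183 = 399 bits.
Saving = 549 − 399 = 150 bits.

150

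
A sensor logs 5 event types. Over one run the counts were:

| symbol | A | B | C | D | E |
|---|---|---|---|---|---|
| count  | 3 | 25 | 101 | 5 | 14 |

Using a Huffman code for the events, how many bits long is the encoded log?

Merge the two smallest weights repeatedly:
merge A(3) and D(5): 8
merge 8 and E(14): 22
merge 22 and B(25): 47
merge 47 and C(101): 148
Total encoded bits = sum of merged weights = 8 + 22 + 47 + 148 = 225.

225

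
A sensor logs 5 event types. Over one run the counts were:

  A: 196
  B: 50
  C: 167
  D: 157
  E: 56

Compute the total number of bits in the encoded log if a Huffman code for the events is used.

1358

Build the Huffman tree bottom-up:
merge B(50) and E(56): 106
merge 106 and D(157): 263
merge C(167) and A(196): 363
merge 263 and 363: 626
Each symbol's bit-cost is frequency × depth; summing gives 1358 bits (equivalently 106 + 263 + 363 + 626).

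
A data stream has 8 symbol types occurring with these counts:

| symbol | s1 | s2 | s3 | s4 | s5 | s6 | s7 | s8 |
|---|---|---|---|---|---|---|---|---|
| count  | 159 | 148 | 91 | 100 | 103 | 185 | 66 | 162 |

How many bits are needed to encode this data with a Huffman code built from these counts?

3014

Merge the two smallest weights repeatedly:
combine s7(66), s3(91) → 157
combine s4(100), s5(103) → 203
combine s2(148), 157 → 305
combine s1(159), s8(162) → 321
combine s6(185), 203 → 388
combine 305, 321 → 626
combine 388, 626 → 1014
Total encoded bits = sum of merged weights = 157 + 203 + 305 + 321 + 388 + 626 + 1014 = 3014.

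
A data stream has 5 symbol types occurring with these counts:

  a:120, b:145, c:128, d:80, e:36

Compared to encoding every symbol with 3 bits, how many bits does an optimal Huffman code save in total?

393

Fixed-length: 3 bits × 509 symbols = 1527 bits.
Huffman merges:
merge e(36) and d(80): 116
merge 116 and a(120): 236
merge c(128) and b(145): 273
merge 236 and 273: 509
Huffman total = 116 + 236 + 273 + 509 = 1134 bits.
Saving = 1527 − 1134 = 393 bits.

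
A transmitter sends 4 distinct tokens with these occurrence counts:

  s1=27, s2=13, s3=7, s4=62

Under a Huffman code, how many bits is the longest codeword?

3

Merge the two lowest-weight nodes at each step:
s3(7) + s2(13) → 20
20 + s1(27) → 47
47 + s4(62) → 109
Maximum depth reached is 3.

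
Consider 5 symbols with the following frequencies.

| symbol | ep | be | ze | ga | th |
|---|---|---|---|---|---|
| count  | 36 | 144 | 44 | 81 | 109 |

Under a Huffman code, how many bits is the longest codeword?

3

Merge the two lowest-weight nodes at each step:
merge ep(36) and ze(44): 80
merge 80 and ga(81): 161
merge th(109) and be(144): 253
merge 161 and 253: 414
The first pair merged (ep, ze) ends up deepest, at depth 3.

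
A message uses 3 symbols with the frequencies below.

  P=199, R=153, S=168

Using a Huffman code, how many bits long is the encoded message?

Greedily combine the two least-frequent nodes:
merge R(153) and S(168): 321
merge P(199) and 321: 520
Each symbol's bit-cost is frequency × depth; summing gives 841 bits (equivalently 321 + 520).

841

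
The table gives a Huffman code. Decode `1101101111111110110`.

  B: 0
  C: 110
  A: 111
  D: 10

Read left to right; each codeword is recognised as soon as it completes (prefix code):
  110→C | 110→C | 111→A | 111→A | 111→A | 0→B | 110→C
Decoded message: CCAAABC

CCAAABC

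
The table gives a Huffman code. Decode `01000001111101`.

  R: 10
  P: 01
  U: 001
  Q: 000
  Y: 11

PQUYYP

Read left to right; each codeword is recognised as soon as it completes (prefix code):
  01→P | 000→Q | 001→U | 11→Y | 11→Y | 01→P
Decoded message: PQUYYP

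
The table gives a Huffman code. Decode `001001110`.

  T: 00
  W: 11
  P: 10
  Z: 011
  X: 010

Read left to right; each codeword is recognised as soon as it completes (prefix code):
  00→T | 10→P | 011→Z | 10→P
Decoded message: TPZP

TPZP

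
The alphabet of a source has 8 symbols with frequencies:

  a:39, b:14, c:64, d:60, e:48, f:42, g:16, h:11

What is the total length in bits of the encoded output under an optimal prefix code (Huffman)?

824

Greedily combine the two least-frequent nodes:
combine h(11), b(14) → 25
combine g(16), 25 → 41
combine a(39), 41 → 80
combine f(42), e(48) → 90
combine d(60), c(64) → 124
combine 80, 90 → 170
combine 124, 170 → 294
Each symbol's bit-cost is frequency × depth; summing gives 824 bits (equivalently 25 + 41 + 80 + 90 + 124 + 170 + 294).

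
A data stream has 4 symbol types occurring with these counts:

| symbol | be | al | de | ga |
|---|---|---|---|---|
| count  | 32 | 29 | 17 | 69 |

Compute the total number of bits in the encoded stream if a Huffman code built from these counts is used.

271

Build the Huffman tree bottom-up:
de(17) + al(29) → 46
be(32) + 46 → 78
ga(69) + 78 → 147
Total encoded bits = sum of merged weights = 46 + 78 + 147 = 271.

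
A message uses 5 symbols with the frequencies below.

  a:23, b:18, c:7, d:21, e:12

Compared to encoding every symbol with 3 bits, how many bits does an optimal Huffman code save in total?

62

Fixed-length: 3 bits × 81 symbols = 243 bits.
Huffman merges:
combine c(7), e(12) → 19
combine b(18), 19 → 37
combine d(21), a(23) → 44
combine 37, 44 → 81
Huffman total = 19 + 37 + 44 + 81 = 181 bits.
Saving = 243 − 181 = 62 bits.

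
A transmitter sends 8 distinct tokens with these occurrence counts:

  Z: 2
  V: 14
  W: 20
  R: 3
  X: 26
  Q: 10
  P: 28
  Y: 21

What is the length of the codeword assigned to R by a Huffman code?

Build the tree from the bottom:
Z(2) + R(3) → 5
5 + Q(10) → 15
V(14) + 15 → 29
W(20) + Y(21) → 41
X(26) + P(28) → 54
29 + 41 → 70
54 + 70 → 124
R sits 5 levels below the root, so its codeword is 5 bits.

5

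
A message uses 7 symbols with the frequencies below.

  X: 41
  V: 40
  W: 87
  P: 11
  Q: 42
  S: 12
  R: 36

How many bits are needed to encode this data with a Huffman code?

701

Build the Huffman tree bottom-up:
combine P(11), S(12) → 23
combine 23, R(36) → 59
combine V(40), X(41) → 81
combine Q(42), 59 → 101
combine 81, W(87) → 168
combine 101, 168 → 269
Total encoded bits = sum of merged weights = 23 + 59 + 81 + 101 + 168 + 269 = 701.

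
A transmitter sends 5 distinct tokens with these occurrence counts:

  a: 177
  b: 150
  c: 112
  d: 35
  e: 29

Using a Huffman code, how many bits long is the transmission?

1069

Merge the two smallest weights repeatedly:
combine e(29), d(35) → 64
combine 64, c(112) → 176
combine b(150), 176 → 326
combine a(177), 326 → 503
The encoded length is the sum of every internal node's weight: 64 + 176 + 326 + 503 = 1069 bits.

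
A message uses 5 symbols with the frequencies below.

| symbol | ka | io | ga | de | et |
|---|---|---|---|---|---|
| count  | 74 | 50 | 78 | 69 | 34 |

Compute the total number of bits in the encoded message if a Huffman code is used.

694

Merge the two smallest weights repeatedly:
et(34) + io(50) → 84
de(69) + ka(74) → 143
ga(78) + 84 → 162
143 + 162 → 305
Each symbol's bit-cost is frequency × depth; summing gives 694 bits (equivalently 84 + 143 + 162 + 305).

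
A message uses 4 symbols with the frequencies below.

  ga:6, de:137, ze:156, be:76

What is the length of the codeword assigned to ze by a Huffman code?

Repeatedly merge the two smallest:
combine ga(6), be(76) → 82
combine 82, de(137) → 219
combine ze(156), 219 → 375
ze is a child of the root — depth 1, so its codeword is a single bit.

1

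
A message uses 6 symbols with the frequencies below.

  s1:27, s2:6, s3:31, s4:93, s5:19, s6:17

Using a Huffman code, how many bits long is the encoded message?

Merge the two smallest weights repeatedly:
combine s2(6), s6(17) → 23
combine s5(19), 23 → 42
combine s1(27), s3(31) → 58
combine 42, 58 → 100
combine s4(93), 100 → 193
The encoded length is the sum of every internal node's weight: 23 + 42 + 58 + 100 + 193 = 416 bits.

416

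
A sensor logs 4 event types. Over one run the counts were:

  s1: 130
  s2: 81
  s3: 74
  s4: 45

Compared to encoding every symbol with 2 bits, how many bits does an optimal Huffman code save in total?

11

Fixed-length: 2 bits × 330 symbols = 660 bits.
Huffman merges:
merge s4(45) and s3(74): 119
merge s2(81) and 119: 200
merge s1(130) and 200: 330
Huffman total = 119 + 200 + 330 = 649 bits.
Saving = 660 − 649 = 11 bits.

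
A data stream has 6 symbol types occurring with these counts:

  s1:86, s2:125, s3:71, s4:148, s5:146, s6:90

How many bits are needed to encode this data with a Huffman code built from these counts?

1704

Build the Huffman tree bottom-up:
combine s3(71), s1(86) → 157
combine s6(90), s2(125) → 215
combine s5(146), s4(148) → 294
combine 157, 215 → 372
combine 294, 372 → 666
Each symbol's bit-cost is frequency × depth; summing gives 1704 bits (equivalently 157 + 215 + 294 + 372 + 666).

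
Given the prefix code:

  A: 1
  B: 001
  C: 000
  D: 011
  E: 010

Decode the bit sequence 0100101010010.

Read left to right; each codeword is recognised as soon as it completes (prefix code):
  010→E | 010→E | 1→A | 010→E | 010→E
Decoded message: EEAEE

EEAEE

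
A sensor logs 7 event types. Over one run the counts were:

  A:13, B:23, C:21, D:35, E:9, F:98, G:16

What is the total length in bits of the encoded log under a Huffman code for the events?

508

Build the Huffman tree bottom-up:
merge E(9) and A(13): 22
merge G(16) and C(21): 37
merge 22 and B(23): 45
merge D(35) and 37: 72
merge 45 and 72: 117
merge F(98) and 117: 215
Total encoded bits = sum of merged weights = 22 + 37 + 45 + 72 + 117 + 215 = 508.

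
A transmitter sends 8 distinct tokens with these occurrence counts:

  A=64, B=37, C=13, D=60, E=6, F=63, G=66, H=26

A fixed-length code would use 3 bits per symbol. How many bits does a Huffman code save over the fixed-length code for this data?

66

Fixed-length: 3 bits × 335 symbols = 1005 bits.
Huffman merges:
combine E(6), C(13) → 19
combine 19, H(26) → 45
combine B(37), 45 → 82
combine D(60), F(63) → 123
combine A(64), G(66) → 130
combine 82, 123 → 205
combine 130, 205 → 335
Huffman total = 19 + 45 + 82 + 123 + 130 + 205 + 335 = 939 bits.
Saving = 1005 − 939 = 66 bits.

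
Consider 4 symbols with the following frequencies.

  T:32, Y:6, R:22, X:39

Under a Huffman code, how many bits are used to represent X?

1

Huffman merges, smallest pair first:
Y(6) + R(22) → 28
28 + T(32) → 60
X(39) + 60 → 99
X is merged only at the final step, so code length = 1.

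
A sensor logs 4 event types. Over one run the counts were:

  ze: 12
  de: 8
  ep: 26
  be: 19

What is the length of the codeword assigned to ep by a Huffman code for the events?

Repeatedly merge the two smallest:
de(8) + ze(12) → 20
be(19) + 20 → 39
ep(26) + 39 → 65
ep sits one level below the root: a 1-bit codeword.

1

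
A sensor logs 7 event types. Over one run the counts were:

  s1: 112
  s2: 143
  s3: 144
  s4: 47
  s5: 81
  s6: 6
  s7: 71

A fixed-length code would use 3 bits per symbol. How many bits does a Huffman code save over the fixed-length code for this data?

234

Fixed-length: 3 bits × 604 symbols = 1812 bits.
Huffman merges:
merge s6(6) and s4(47): 53
merge 53 and s7(71): 124
merge s5(81) and s1(112): 193
merge 124 and s2(143): 267
merge s3(144) and 193: 337
merge 267 and 337: 604
Huffman total = 53 + 124 + 193 + 267 + 337 + 604 = 1578 bits.
Saving = 1812 − 1578 = 234 bits.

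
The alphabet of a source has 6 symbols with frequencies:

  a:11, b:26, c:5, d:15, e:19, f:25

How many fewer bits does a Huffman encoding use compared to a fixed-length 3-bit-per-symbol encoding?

54

Fixed-length: 3 bits × 101 symbols = 303 bits.
Huffman merges:
c(5) + a(11) → 16
d(15) + 16 → 31
e(19) + f(25) → 44
b(26) + 31 → 57
44 + 57 → 101
Huffman total = 16 + 31 + 44 + 57 + 101 = 249 bits.
Saving = 303 − 249 = 54 bits.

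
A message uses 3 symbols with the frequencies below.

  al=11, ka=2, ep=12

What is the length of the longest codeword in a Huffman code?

2

Merge the two lowest-weight nodes at each step:
merge ka(2) and al(11): 13
merge ep(12) and 13: 25
The rarest symbols sit at the bottom; the longest codeword is 2 bits.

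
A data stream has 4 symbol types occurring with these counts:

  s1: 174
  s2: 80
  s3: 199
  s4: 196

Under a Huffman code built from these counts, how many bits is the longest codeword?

2

Merge the two lowest-weight nodes at each step:
s2(80) + s1(174) → 254
s4(196) + s3(199) → 395
254 + 395 → 649
The rarest symbols sit at the bottom; the longest codeword is 2 bits.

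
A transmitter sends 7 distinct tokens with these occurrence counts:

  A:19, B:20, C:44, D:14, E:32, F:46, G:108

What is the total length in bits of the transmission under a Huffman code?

Greedily combine the two least-frequent nodes:
D(14) + A(19) → 33
B(20) + E(32) → 52
33 + C(44) → 77
F(46) + 52 → 98
77 + 98 → 175
G(108) + 175 → 283
The encoded length is the sum of every internal node's weight: 33 + 52 + 77 + 98 + 175 + 283 = 718 bits.

718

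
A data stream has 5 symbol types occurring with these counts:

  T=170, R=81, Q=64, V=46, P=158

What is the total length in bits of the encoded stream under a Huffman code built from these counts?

Greedily combine the two least-frequent nodes:
combine V(46), Q(64) → 110
combine R(81), 110 → 191
combine P(158), T(170) → 328
combine 191, 328 → 519
The encoded length is the sum of every internal node's weight: 110 + 191 + 328 + 519 = 1148 bits.

1148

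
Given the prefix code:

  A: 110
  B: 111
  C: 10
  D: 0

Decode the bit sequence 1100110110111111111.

Read left to right; each codeword is recognised as soon as it completes (prefix code):
  110→A | 0→D | 110→A | 110→A | 111→B | 111→B | 111→B
Decoded message: ADAABBB

ADAABBB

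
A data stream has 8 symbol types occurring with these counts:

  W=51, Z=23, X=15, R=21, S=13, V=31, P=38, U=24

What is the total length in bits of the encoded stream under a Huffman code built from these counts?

Build the Huffman tree bottom-up:
merge S(13) and X(15): 28
merge R(21) and Z(23): 44
merge U(24) and 28: 52
merge V(31) and P(38): 69
merge 44 and W(51): 95
merge 52 and 69: 121
merge 95 and 121: 216
Each symbol's bit-cost is frequency × depth; summing gives 625 bits (equivalently 28 + 44 + 52 + 69 + 95 + 121 + 216).

625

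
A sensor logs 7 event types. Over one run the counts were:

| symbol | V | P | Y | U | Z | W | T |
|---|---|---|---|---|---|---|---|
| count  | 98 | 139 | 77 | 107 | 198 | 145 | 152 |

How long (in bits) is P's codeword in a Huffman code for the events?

3

Build the tree from the bottom:
combine Y(77), V(98) → 175
combine U(107), P(139) → 246
combine W(145), T(152) → 297
combine 175, Z(198) → 373
combine 246, 297 → 543
combine 373, 543 → 916
P sits 3 levels below the root, so its codeword is 3 bits.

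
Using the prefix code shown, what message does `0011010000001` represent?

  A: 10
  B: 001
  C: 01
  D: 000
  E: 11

Read left to right; each codeword is recognised as soon as it completes (prefix code):
  001→B | 10→A | 10→A | 000→D | 001→B
Decoded message: BAADB

BAADB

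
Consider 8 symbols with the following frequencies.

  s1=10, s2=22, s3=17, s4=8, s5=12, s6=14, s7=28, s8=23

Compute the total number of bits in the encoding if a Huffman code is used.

Merge the two smallest weights repeatedly:
s4(8) + s1(10) → 18
s5(12) + s6(14) → 26
s3(17) + 18 → 35
s2(22) + s8(23) → 45
26 + s7(28) → 54
35 + 45 → 80
54 + 80 → 134
The encoded length is the sum of every internal node's weight: 18 + 26 + 35 + 45 + 54 + 80 + 134 = 392 bits.

392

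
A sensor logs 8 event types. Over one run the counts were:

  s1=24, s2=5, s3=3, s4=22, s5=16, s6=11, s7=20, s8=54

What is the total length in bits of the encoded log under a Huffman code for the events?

Build the Huffman tree bottom-up:
s3(3) + s2(5) → 8
8 + s6(11) → 19
s5(16) + 19 → 35
s7(20) + s4(22) → 42
s1(24) + 35 → 59
42 + s8(54) → 96
59 + 96 → 155
Total encoded bits = sum of merged weights = 8 + 19 + 35 + 42 + 59 + 96 + 155 = 414.

414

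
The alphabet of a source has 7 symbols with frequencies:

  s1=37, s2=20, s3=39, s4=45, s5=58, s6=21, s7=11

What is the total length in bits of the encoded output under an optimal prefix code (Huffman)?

Build the Huffman tree bottom-up:
s7(11) + s2(20) → 31
s6(21) + 31 → 52
s1(37) + s3(39) → 76
s4(45) + 52 → 97
s5(58) + 76 → 134
97 + 134 → 231
The encoded length is the sum of every internal node's weight: 31 + 52 + 76 + 97 + 134 + 231 = 621 bits.

621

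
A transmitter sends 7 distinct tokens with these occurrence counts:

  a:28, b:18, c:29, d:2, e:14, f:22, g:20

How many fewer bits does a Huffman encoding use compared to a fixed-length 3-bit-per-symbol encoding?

41

Fixed-length: 3 bits × 133 symbols = 399 bits.
Huffman merges:
d(2) + e(14) → 16
16 + b(18) → 34
g(20) + f(22) → 42
a(28) + c(29) → 57
34 + 42 → 76
57 + 76 → 133
Huffman total = 16 + 34 + 42 + 57 + 76 + 133 = 358 bits.
Saving = 399 − 358 = 41 bits.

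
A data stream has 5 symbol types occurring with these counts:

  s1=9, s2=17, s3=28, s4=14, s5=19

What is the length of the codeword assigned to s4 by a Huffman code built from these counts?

Huffman merges, smallest pair first:
combine s1(9), s4(14) → 23
combine s2(17), s5(19) → 36
combine 23, s3(28) → 51
combine 36, 51 → 87
s4 sits 3 levels below the root, so its codeword is 3 bits.

3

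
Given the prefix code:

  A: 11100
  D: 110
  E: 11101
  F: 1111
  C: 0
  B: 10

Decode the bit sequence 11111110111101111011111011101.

Read left to right; each codeword is recognised as soon as it completes (prefix code):
  1111→F | 11101→E | 11101→E | 11101→E | 1111→F | 0→C | 11101→E
Decoded message: FEEEFCE

FEEEFCE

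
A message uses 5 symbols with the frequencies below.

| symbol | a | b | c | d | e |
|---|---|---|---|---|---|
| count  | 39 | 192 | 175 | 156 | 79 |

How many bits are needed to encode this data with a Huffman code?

1400

Merge the two smallest weights repeatedly:
a(39) + e(79) → 118
118 + d(156) → 274
c(175) + b(192) → 367
274 + 367 → 641
The encoded length is the sum of every internal node's weight: 118 + 274 + 367 + 641 = 1400 bits.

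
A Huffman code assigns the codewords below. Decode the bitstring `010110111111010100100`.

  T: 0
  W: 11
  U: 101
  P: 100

Read left to right; each codeword is recognised as soon as it completes (prefix code):
  0→T | 101→U | 101→U | 11→W | 11→W | 101→U | 0→T | 100→P | 100→P
Decoded message: TUUWWUTPP

TUUWWUTPP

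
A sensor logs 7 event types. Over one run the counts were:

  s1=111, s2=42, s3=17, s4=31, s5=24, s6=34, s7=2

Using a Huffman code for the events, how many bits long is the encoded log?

Build the Huffman tree bottom-up:
s7(2) + s3(17) → 19
19 + s5(24) → 43
s4(31) + s6(34) → 65
s2(42) + 43 → 85
65 + 85 → 150
s1(111) + 150 → 261
The encoded length is the sum of every internal node's weight: 19 + 43 + 65 + 85 + 150 + 261 = 623 bits.

623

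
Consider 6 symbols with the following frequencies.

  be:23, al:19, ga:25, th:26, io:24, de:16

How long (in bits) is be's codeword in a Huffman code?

Huffman merges, smallest pair first:
merge de(16) and al(19): 35
merge be(23) and io(24): 47
merge ga(25) and th(26): 51
merge 35 and 47: 82
merge 51 and 82: 133
The subtree containing be is merged 3 times, so code length = 3.

3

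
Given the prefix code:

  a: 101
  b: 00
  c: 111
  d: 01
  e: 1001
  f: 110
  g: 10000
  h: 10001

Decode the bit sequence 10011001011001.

Read left to right; each codeword is recognised as soon as it completes (prefix code):
  1001→e | 1001→e | 01→d | 1001→e
Decoded message: eede

eede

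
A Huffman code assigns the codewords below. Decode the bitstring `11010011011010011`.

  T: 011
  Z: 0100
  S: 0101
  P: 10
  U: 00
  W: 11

WZWTZW

Read left to right; each codeword is recognised as soon as it completes (prefix code):
  11→W | 0100→Z | 11→W | 011→T | 0100→Z | 11→W
Decoded message: WZWTZW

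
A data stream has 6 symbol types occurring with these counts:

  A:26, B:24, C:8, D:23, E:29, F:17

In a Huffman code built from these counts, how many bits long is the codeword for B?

3

Build the tree from the bottom:
C(8) + F(17) → 25
D(23) + B(24) → 47
25 + A(26) → 51
E(29) + 47 → 76
51 + 76 → 127
B's leaf is at depth 3, giving a 3-bit codeword.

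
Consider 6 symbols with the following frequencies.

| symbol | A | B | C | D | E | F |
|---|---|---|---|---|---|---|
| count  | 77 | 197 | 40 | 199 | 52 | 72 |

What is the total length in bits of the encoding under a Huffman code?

1515

Greedily combine the two least-frequent nodes:
combine C(40), E(52) → 92
combine F(72), A(77) → 149
combine 92, 149 → 241
combine B(197), D(199) → 396
combine 241, 396 → 637
Total encoded bits = sum of merged weights = 92 + 149 + 241 + 396 + 637 = 1515.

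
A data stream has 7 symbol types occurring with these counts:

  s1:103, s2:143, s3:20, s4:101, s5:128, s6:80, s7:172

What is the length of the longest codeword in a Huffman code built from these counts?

Merge the two lowest-weight nodes at each step:
s3(20) + s6(80) → 100
100 + s4(101) → 201
s1(103) + s5(128) → 231
s2(143) + s7(172) → 315
201 + 231 → 432
315 + 432 → 747
Maximum depth reached is 4.

4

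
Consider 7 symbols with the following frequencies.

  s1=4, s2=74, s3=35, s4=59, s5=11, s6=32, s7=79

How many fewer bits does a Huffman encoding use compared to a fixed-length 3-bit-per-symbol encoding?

150

Fixed-length: 3 bits × 294 symbols = 882 bits.
Huffman merges:
combine s1(4), s5(11) → 15
combine 15, s6(32) → 47
combine s3(35), 47 → 82
combine s4(59), s2(74) → 133
combine s7(79), 82 → 161
combine 133, 161 → 294
Huffman total = 15 + 47 + 82 + 133 + 161 + 294 = 732 bits.
Saving = 882 − 732 = 150 bits.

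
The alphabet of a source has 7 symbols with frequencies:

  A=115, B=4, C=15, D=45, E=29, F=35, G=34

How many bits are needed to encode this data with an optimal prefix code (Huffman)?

668

Greedily combine the two least-frequent nodes:
merge B(4) and C(15): 19
merge 19 and E(29): 48
merge G(34) and F(35): 69
merge D(45) and 48: 93
merge 69 and 93: 162
merge A(115) and 162: 277
Each symbol's bit-cost is frequency × depth; summing gives 668 bits (equivalently 19 + 48 + 69 + 93 + 162 + 277).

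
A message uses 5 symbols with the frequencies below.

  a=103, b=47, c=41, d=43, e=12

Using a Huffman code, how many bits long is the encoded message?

532

Build the Huffman tree bottom-up:
e(12) + c(41) → 53
d(43) + b(47) → 90
53 + 90 → 143
a(103) + 143 → 246
The encoded length is the sum of every internal node's weight: 53 + 90 + 143 + 246 = 532 bits.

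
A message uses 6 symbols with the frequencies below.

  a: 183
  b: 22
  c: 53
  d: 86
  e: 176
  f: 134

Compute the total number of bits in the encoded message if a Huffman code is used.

1544

Merge the two smallest weights repeatedly:
merge b(22) and c(53): 75
merge 75 and d(86): 161
merge f(134) and 161: 295
merge e(176) and a(183): 359
merge 295 and 359: 654
Each symbol's bit-cost is frequency × depth; summing gives 1544 bits (equivalently 75 + 161 + 295 + 359 + 654).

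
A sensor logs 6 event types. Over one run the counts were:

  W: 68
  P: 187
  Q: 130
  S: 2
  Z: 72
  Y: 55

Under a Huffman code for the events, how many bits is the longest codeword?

Merge the two lowest-weight nodes at each step:
S(2) + Y(55) → 57
57 + W(68) → 125
Z(72) + 125 → 197
Q(130) + P(187) → 317
197 + 317 → 514
The first pair merged (S, Y) ends up deepest, at depth 4.

4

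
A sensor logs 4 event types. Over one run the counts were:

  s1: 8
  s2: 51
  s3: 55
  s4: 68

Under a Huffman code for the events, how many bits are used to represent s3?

2

Build the tree from the bottom:
combine s1(8), s2(51) → 59
combine s3(55), 59 → 114
combine s4(68), 114 → 182
s3's leaf is at depth 2, giving a 2-bit codeword.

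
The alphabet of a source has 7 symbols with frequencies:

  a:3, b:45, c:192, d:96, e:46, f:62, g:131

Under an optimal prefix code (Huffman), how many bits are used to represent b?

Repeatedly merge the two smallest:
a(3) + b(45) → 48
e(46) + 48 → 94
f(62) + 94 → 156
d(96) + g(131) → 227
156 + c(192) → 348
227 + 348 → 575
b's leaf is at depth 5, giving a 5-bit codeword.

5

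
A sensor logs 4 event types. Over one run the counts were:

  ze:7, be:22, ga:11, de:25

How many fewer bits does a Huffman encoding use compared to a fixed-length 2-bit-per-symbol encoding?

7

Fixed-length: 2 bits × 65 symbols = 130 bits.
Huffman merges:
merge ze(7) and ga(11): 18
merge 18 and be(22): 40
merge de(25) and 40: 65
Huffman total = 18 + 40 + 65 = 123 bits.
Saving = 130 − 123 = 7 bits.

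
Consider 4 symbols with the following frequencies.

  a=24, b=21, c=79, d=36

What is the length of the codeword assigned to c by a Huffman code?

1

Repeatedly merge the two smallest:
combine b(21), a(24) → 45
combine d(36), 45 → 81
combine c(79), 81 → 160
c sits one level below the root: a 1-bit codeword.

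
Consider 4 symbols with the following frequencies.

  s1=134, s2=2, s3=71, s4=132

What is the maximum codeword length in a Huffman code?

3

Merge the two lowest-weight nodes at each step:
merge s2(2) and s3(71): 73
merge 73 and s4(132): 205
merge s1(134) and 205: 339
Maximum depth reached is 3.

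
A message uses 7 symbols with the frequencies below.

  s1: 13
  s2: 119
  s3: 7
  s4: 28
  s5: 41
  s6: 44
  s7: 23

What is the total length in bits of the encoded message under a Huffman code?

650

Build the Huffman tree bottom-up:
s3(7) + s1(13) → 20
20 + s7(23) → 43
s4(28) + s5(41) → 69
43 + s6(44) → 87
69 + 87 → 156
s2(119) + 156 → 275
Each symbol's bit-cost is frequency × depth; summing gives 650 bits (equivalently 20 + 43 + 69 + 87 + 156 + 275).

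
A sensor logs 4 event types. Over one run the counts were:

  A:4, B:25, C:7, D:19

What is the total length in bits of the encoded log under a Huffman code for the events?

Build the Huffman tree bottom-up:
combine A(4), C(7) → 11
combine 11, D(19) → 30
combine B(25), 30 → 55
Each symbol's bit-cost is frequency × depth; summing gives 96 bits (equivalently 11 + 30 + 55).

96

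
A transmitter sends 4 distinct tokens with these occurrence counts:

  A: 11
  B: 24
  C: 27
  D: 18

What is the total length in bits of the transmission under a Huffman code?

160

Merge the two smallest weights repeatedly:
merge A(11) and D(18): 29
merge B(24) and C(27): 51
merge 29 and 51: 80
Each symbol's bit-cost is frequency × depth; summing gives 160 bits (equivalently 29 + 51 + 80).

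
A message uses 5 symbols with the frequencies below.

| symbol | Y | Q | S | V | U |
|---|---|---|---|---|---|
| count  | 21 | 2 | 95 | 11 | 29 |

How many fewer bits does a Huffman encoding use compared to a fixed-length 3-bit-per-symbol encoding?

Fixed-length: 3 bits × 158 symbols = 474 bits.
Huffman merges:
combine Q(2), V(11) → 13
combine 13, Y(21) → 34
combine U(29), 34 → 63
combine 63, S(95) → 158
Huffman total = 13 + 34 + 63 + 158 = 268 bits.
Saving = 474 − 268 = 206 bits.

206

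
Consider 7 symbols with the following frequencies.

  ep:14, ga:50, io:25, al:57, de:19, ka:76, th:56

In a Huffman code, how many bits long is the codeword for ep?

Build the tree from the bottom:
combine ep(14), de(19) → 33
combine io(25), 33 → 58
combine ga(50), th(56) → 106
combine al(57), 58 → 115
combine ka(76), 106 → 182
combine 115, 182 → 297
The subtree containing ep is merged 4 times, so code length = 4.

4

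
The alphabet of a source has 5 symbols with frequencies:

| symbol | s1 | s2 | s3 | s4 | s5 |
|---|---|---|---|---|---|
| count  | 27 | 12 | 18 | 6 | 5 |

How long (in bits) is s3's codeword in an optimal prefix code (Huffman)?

Repeatedly merge the two smallest:
merge s5(5) and s4(6): 11
merge 11 and s2(12): 23
merge s3(18) and 23: 41
merge s1(27) and 41: 68
s3's leaf is at depth 2, giving a 2-bit codeword.

2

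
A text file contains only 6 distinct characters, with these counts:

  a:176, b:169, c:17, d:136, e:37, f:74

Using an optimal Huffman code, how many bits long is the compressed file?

1400

Greedily combine the two least-frequent nodes:
combine c(17), e(37) → 54
combine 54, f(74) → 128
combine 128, d(136) → 264
combine b(169), a(176) → 345
combine 264, 345 → 609
The encoded length is the sum of every internal node's weight: 54 + 128 + 264 + 345 + 609 = 1400 bits.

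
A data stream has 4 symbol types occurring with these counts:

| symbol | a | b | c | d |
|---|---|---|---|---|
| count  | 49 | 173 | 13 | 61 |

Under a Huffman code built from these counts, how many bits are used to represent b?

1

Repeatedly merge the two smallest:
c(13) + a(49) → 62
d(61) + 62 → 123
123 + b(173) → 296
b is merged only at the final step, so code length = 1.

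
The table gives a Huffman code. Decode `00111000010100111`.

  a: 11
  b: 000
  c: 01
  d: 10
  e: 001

eabccea

Read left to right; each codeword is recognised as soon as it completes (prefix code):
  001→e | 11→a | 000→b | 01→c | 01→c | 001→e | 11→a
Decoded message: eabccea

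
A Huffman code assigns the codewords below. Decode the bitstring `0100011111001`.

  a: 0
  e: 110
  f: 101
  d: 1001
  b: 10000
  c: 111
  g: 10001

agcd

Read left to right; each codeword is recognised as soon as it completes (prefix code):
  0→a | 10001→g | 111→c | 1001→d
Decoded message: agcd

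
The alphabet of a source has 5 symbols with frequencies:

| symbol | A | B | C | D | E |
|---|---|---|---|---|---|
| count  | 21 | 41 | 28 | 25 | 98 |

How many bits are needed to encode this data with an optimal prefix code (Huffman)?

Merge the two smallest weights repeatedly:
A(21) + D(25) → 46
C(28) + B(41) → 69
46 + 69 → 115
E(98) + 115 → 213
Total encoded bits = sum of merged weights = 46 + 69 + 115 + 213 = 443.

443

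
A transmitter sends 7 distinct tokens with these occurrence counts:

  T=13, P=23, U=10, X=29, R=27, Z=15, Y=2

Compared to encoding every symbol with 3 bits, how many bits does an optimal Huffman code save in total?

44

Fixed-length: 3 bits × 119 symbols = 357 bits.
Huffman merges:
merge Y(2) and U(10): 12
merge 12 and T(13): 25
merge Z(15) and P(23): 38
merge 25 and R(27): 52
merge X(29) and 38: 67
merge 52 and 67: 119
Huffman total = 12 + 25 + 38 + 52 + 67 + 119 = 313 bits.
Saving = 357 − 313 = 44 bits.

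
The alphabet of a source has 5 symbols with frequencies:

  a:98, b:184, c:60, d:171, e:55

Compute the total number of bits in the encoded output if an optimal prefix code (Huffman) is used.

1251

Merge the two smallest weights repeatedly:
combine e(55), c(60) → 115
combine a(98), 115 → 213
combine d(171), b(184) → 355
combine 213, 355 → 568
Each symbol's bit-cost is frequency × depth; summing gives 1251 bits (equivalently 115 + 213 + 355 + 568).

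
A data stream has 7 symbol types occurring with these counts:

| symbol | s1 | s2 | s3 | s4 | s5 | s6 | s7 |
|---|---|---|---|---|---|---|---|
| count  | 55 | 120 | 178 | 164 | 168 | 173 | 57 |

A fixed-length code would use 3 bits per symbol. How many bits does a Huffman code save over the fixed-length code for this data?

239

Fixed-length: 3 bits × 915 symbols = 2745 bits.
Huffman merges:
merge s1(55) and s7(57): 112
merge 112 and s2(120): 232
merge s4(164) and s5(168): 332
merge s6(173) and s3(178): 351
merge 232 and 332: 564
merge 351 and 564: 915
Huffman total = 112 + 232 + 332 + 351 + 564 + 915 = 2506 bits.
Saving = 2745 − 2506 = 239 bits.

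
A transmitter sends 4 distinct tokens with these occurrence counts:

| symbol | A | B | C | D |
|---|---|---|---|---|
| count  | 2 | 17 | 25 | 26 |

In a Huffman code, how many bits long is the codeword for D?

1

Huffman merges, smallest pair first:
A(2) + B(17) → 19
19 + C(25) → 44
D(26) + 44 → 70
D sits one level below the root: a 1-bit codeword.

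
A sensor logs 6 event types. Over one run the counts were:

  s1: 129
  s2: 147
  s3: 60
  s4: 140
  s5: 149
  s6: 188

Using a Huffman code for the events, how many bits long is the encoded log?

Greedily combine the two least-frequent nodes:
combine s3(60), s1(129) → 189
combine s4(140), s2(147) → 287
combine s5(149), s6(188) → 337
combine 189, 287 → 476
combine 337, 476 → 813
The encoded length is the sum of every internal node's weight: 189 + 287 + 337 + 476 + 813 = 2102 bits.

2102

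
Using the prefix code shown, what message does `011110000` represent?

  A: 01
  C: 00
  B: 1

ABBBCC

Read left to right; each codeword is recognised as soon as it completes (prefix code):
  01→A | 1→B | 1→B | 1→B | 00→C | 00→C
Decoded message: ABBBCC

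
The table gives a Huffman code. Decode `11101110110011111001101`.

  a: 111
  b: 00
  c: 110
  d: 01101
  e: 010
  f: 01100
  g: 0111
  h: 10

Read left to right; each codeword is recognised as soon as it completes (prefix code):
  111→a | 0111→g | 01100→f | 111→a | 110→c | 01101→d
Decoded message: agfacd

agfacd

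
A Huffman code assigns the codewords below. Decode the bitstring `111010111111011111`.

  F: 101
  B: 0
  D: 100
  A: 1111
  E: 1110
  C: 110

Read left to right; each codeword is recognised as soon as it completes (prefix code):
  1110→E | 101→F | 1111→A | 101→F | 1111→A
Decoded message: EFAFA

EFAFA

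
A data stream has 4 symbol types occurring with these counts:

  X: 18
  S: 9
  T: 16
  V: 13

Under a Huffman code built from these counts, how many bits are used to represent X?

2

Repeatedly merge the two smallest:
S(9) + V(13) → 22
T(16) + X(18) → 34
22 + 34 → 56
The subtree containing X is merged 2 times, so code length = 2.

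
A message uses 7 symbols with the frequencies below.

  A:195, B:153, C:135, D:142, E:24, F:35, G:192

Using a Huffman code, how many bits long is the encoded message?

2300

Greedily combine the two least-frequent nodes:
combine E(24), F(35) → 59
combine 59, C(135) → 194
combine D(142), B(153) → 295
combine G(192), 194 → 386
combine A(195), 295 → 490
combine 386, 490 → 876
The encoded length is the sum of every internal node's weight: 59 + 194 + 295 + 386 + 490 + 876 = 2300 bits.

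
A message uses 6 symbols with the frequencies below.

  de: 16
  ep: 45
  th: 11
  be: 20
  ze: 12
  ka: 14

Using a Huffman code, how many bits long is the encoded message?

Greedily combine the two least-frequent nodes:
th(11) + ze(12) → 23
ka(14) + de(16) → 30
be(20) + 23 → 43
30 + 43 → 73
ep(45) + 73 → 118
The encoded length is the sum of every internal node's weight: 23 + 30 + 43 + 73 + 118 = 287 bits.

287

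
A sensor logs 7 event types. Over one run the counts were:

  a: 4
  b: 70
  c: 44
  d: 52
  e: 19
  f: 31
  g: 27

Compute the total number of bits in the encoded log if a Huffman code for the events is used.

642

Merge the two smallest weights repeatedly:
a(4) + e(19) → 23
23 + g(27) → 50
f(31) + c(44) → 75
50 + d(52) → 102
b(70) + 75 → 145
102 + 145 → 247
Each symbol's bit-cost is frequency × depth; summing gives 642 bits (equivalently 23 + 50 + 75 + 102 + 145 + 247).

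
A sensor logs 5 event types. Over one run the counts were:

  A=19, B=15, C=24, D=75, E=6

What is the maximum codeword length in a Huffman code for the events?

4

Merge the two lowest-weight nodes at each step:
merge E(6) and B(15): 21
merge A(19) and 21: 40
merge C(24) and 40: 64
merge 64 and D(75): 139
The rarest symbols sit at the bottom; the longest codeword is 4 bits.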